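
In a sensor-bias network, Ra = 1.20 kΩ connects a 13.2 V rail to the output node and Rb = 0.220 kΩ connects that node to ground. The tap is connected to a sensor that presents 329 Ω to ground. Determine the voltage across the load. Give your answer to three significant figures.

V_out ≈ 1.31 V

The load sits in parallel with Rb: Rb‖R_L = (220 × 329) / (220 + 329) = 131.8 Ω.
V_out = 13.2 × 131.8 / (1200 + 131.8) = 13.2 × 131.8/1332 = 1.31 V.
(Unloaded it would have been 2.05 V.)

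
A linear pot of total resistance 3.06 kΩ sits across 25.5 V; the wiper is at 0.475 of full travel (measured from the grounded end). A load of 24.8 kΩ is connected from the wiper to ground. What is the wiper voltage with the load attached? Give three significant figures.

V ≈ 11.8 V

The wiper splits the pot into (1−α)R = 1.607 kΩ above and αR = 1.454 kΩ below.
Lower section ‖ load = 1.373 kΩ.
V_wiper = 25.5 × 1.373/(1.607 + 1.373) = 11.8 V.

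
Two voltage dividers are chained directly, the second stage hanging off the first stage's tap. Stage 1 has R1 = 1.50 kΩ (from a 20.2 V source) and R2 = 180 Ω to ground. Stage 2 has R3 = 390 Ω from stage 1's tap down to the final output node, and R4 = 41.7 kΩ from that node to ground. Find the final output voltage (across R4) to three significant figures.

Stage 2 presents R3+R4 = 42090 Ω as a load on stage 1's tap.
Stage 1's lower leg becomes R2‖(R3+R4) = 179.2 Ω, so V_mid = 20.2 × 179.2/1679 = 2.156 V.
Stage 2 is itself unloaded: V_out = V_mid × R4/(R3+R4) = 2.156 × 41700/42090 = 2.14 V.

V_out ≈ 2.14 V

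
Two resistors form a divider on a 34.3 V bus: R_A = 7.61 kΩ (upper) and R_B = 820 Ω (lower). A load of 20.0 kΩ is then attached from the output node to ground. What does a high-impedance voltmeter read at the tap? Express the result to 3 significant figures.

V_out ≈ 3.22 V

The load sits in parallel with R_B: R_B‖R_L = (820 × 20000) / (820 + 20000) = 787.7 Ω.
V_out = 34.3 × 787.7 / (7610 + 787.7) = 34.3 × 787.7/8398 = 3.22 V.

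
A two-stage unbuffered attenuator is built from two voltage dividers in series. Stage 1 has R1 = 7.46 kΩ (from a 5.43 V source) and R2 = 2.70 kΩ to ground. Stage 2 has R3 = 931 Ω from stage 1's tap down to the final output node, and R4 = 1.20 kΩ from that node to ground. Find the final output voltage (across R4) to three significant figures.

Stage 2 presents R3+R4 = 2131 Ω as a load on stage 1's tap.
Stage 1's lower leg becomes R2‖(R3+R4) = 1191 Ω, so V_mid = 5.43 × 1191/8651 = 0.7476 V.
Stage 2 is itself unloaded: V_out = V_mid × R4/(R3+R4) = 0.7476 × 1200/2131 = 0.421 V.

V_out ≈ 0.421 V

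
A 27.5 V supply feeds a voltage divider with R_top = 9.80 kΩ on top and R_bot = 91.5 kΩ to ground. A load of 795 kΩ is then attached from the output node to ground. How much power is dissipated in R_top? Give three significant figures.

P ≈ 0.878 mW

Total resistance from the source is R_top + (R_bot‖R_L) = 91.86 kΩ, so I = 27.5/91.86 kΩ = 0.2994 mA.
P = I²·R_top = (0.2994 mA)² × 9.80 kΩ = 0.878 mW.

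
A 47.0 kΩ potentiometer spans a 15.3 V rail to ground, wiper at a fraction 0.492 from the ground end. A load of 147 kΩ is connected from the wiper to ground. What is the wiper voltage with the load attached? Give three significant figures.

The wiper splits the pot into (1−α)R = 23.88 kΩ above and αR = 23.12 kΩ below.
Lower section ‖ load = 19.98 kΩ.
V_wiper = 15.3 × 19.98/(23.88 + 19.98) = 6.97 V.

V ≈ 6.97 V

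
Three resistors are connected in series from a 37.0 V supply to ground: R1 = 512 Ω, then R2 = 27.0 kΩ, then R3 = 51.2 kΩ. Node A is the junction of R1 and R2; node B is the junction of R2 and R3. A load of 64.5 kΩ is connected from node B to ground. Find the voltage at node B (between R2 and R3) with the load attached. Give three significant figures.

V ≈ 18.8 V

At node B, R3 is in parallel with the load: R3‖R_L = 28540 Ω.
Below node A the resistance is R2 + (R3‖R_L) = 55540 Ω, so V_A = 37.0 × 55540/56050 = 36.66 V.
Then V_B = V_A × (R3‖R_L)/(R2 + R3‖R_L) = 36.66 × 28540/55540 = 18.8 V.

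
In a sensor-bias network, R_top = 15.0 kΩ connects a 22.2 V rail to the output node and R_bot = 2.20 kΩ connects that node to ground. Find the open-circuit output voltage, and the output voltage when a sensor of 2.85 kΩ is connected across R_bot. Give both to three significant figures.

Open-circuit: V = 22.2 × 2.20/(15.0 + 2.20) = 2.84 V.
With the load, R_bot becomes R_bot‖R_L = 1.242 kΩ, so V = 22.2 × 1.242/16.24 = 1.70 V.

Unloaded: 2.84 V; loaded: 1.70 V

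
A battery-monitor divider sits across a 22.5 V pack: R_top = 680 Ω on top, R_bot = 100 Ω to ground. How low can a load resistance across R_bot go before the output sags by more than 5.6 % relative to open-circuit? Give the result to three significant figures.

Output resistance R_th = R_top‖R_bot = (680 × 100)/780.0 = 87.18 Ω.
The fractional drop is R_th/(R_th + R_L); requiring this ≤ 0.0560 gives R_L ≥ R_th(1/0.0560 − 1) = 87.18 × 16.86 = 1.47 kΩ.

R_L(min) ≈ 1.47 kΩ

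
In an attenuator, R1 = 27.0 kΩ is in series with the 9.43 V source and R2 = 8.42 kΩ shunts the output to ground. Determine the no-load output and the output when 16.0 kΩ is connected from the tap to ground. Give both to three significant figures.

Open-circuit: V = 9.43 × 8.42/(27.0 + 8.42) = 2.24 V.
With the load, R2 becomes R2‖R_L = 5.517 kΩ, so V = 9.43 × 5.517/32.52 = 1.60 V.

Unloaded: 2.24 V; loaded: 1.60 V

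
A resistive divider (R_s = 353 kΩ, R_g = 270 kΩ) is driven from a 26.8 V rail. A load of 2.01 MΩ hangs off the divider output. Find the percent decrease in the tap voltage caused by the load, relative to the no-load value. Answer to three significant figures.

7.07 %

The divider's output (Thévenin) resistance is R_s‖R_g = 153.0 kΩ.
Fractional drop under load = R_th/(R_th + R_L) = 153.0 / (153.0 + 2010) = 0.07073.
So the output falls by 7.07 %.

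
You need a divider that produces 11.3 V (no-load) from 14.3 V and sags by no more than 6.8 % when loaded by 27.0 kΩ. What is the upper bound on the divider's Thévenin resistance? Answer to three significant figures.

Loading drop = R_th/(R_th + R_L) ≤ 0.0680, so R_th ≤ R_L · ε/(1−ε) = 27.0 kΩ × 0.0680/0.9320 = 1.97 kΩ.
(Any R1, R2 with R2/(R1+R2) = 0.790 and R1‖R2 ≤ 1.97 kΩ will meet the spec.)

R_th ≤ 1.97 kΩ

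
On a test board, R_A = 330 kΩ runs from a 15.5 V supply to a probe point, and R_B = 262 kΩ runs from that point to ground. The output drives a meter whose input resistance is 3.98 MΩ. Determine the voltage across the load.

The load sits in parallel with R_B: R_B‖R_L = (262 × 3980) / (262 + 3980) = 245.8 kΩ.
V_out = 15.5 × 245.8 / (330 + 245.8) = 15.5 × 245.8/575.8 = 6.62 V.
(Unloaded it would have been 6.86 V.)

V_out ≈ 6.62 V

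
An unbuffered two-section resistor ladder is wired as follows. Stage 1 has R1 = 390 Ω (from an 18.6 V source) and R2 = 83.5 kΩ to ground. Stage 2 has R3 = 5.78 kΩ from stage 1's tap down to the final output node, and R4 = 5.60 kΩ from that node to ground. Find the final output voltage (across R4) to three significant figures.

Stage 2 presents R3+R4 = 11380 Ω as a load on stage 1's tap.
Stage 1's lower leg becomes R2‖(R3+R4) = 10020 Ω, so V_mid = 18.6 × 10020/10410 = 17.90 V.
Stage 2 is itself unloaded: V_out = V_mid × R4/(R3+R4) = 17.90 × 5600/11380 = 8.81 V.

V_out ≈ 8.81 V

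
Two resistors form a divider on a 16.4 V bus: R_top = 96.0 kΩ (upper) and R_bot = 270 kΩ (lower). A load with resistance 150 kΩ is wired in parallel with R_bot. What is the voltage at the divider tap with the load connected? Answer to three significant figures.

The load sits in parallel with R_bot: R_bot‖R_L = (270 × 150) / (270 + 150) = 96.43 kΩ.
V_out = 16.4 × 96.43 / (96.0 + 96.43) = 16.4 × 96.43/192.4 = 8.22 V.

V_out ≈ 8.22 V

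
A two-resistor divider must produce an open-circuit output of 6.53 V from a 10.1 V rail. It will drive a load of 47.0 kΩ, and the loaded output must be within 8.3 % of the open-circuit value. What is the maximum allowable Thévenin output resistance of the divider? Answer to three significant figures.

R_th ≤ 4.25 kΩ

Loading drop = R_th/(R_th + R_L) ≤ 0.0830, so R_th ≤ R_L · ε/(1−ε) = 47.0 kΩ × 0.0830/0.9170 = 4.25 kΩ.
(Any R1, R2 with R2/(R1+R2) = 0.647 and R1‖R2 ≤ 4.25 kΩ will meet the spec.)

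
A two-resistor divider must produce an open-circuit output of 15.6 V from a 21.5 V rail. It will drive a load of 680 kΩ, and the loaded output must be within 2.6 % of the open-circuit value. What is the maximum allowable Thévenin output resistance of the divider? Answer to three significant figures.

Loading drop = R_th/(R_th + R_L) ≤ 0.0260, so R_th ≤ R_L · ε/(1−ε) = 680 kΩ × 0.0260/0.9740 = 18.2 kΩ.
(Any R1, R2 with R2/(R1+R2) = 0.726 and R1‖R2 ≤ 18.2 kΩ will meet the spec.)

R_th ≤ 18.2 kΩ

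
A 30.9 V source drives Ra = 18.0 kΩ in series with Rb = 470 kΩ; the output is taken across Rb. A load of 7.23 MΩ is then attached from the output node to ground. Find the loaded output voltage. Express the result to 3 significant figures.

V_out ≈ 29.7 V

The load sits in parallel with Rb: Rb‖R_L = (470 × 7230) / (470 + 7230) = 441.3 kΩ.
V_out = 30.9 × 441.3 / (18.0 + 441.3) = 30.9 × 441.3/459.3 = 29.7 V.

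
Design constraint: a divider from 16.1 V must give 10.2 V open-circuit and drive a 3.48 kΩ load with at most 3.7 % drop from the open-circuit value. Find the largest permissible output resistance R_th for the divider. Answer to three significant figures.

R_th ≤ 134 Ω

Loading drop = R_th/(R_th + R_L) ≤ 0.0370, so R_th ≤ R_L · ε/(1−ε) = 3.48 kΩ × 0.0370/0.9630 = 134 Ω.
(Any R1, R2 with R2/(R1+R2) = 0.634 and R1‖R2 ≤ 134 Ω will meet the spec.)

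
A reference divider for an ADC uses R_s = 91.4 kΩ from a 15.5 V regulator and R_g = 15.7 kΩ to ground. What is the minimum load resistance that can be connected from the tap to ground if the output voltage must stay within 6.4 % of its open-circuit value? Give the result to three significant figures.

Output resistance R_th = R_s‖R_g = (91.4 × 15.7)/107.1 = 13.40 kΩ.
The fractional drop is R_th/(R_th + R_L); requiring this ≤ 0.0640 gives R_L ≥ R_th(1/0.0640 − 1) = 13.40 × 14.62 = 196 kΩ.

R_L(min) ≈ 196 kΩ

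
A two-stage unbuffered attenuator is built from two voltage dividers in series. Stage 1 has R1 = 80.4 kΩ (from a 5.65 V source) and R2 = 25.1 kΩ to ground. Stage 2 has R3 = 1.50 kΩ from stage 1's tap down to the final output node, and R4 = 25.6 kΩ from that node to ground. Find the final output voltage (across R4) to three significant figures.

Stage 2 presents R3+R4 = 27.10 kΩ as a load on stage 1's tap.
Stage 1's lower leg becomes R2‖(R3+R4) = 13.03 kΩ, so V_mid = 5.65 × 13.03/93.43 = 0.7880 V.
Stage 2 is itself unloaded: V_out = V_mid × R4/(R3+R4) = 0.7880 × 25.6/27.10 = 0.744 V.

V_out ≈ 0.744 V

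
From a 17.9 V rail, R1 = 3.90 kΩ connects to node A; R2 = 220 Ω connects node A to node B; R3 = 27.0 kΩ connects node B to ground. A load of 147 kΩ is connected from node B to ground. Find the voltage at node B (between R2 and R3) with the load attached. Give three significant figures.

V ≈ 15.2 V

At node B, R3 is in parallel with the load: R3‖R_L = 22810 Ω.
Below node A the resistance is R2 + (R3‖R_L) = 23030 Ω, so V_A = 17.9 × 23030/26930 = 15.31 V.
Then V_B = V_A × (R3‖R_L)/(R2 + R3‖R_L) = 15.31 × 22810/23030 = 15.2 V.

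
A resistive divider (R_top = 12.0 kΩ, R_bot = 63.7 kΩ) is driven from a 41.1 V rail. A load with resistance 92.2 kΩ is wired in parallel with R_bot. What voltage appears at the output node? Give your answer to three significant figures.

The load sits in parallel with R_bot: R_bot‖R_L = (63.7 × 92.2) / (63.7 + 92.2) = 37.67 kΩ.
V_out = 41.1 × 37.67 / (12.0 + 37.67) = 41.1 × 37.67/49.67 = 31.2 V.

V_out ≈ 31.2 V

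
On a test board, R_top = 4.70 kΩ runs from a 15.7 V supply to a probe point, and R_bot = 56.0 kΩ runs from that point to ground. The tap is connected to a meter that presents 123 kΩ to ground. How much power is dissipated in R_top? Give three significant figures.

Total resistance from the source is R_top + (R_bot‖R_L) = 43.18 kΩ, so I = 15.7/43.18 kΩ = 0.3636 mA.
P = I²·R_top = (0.3636 mA)² × 4.70 kΩ = 0.621 mW.

P ≈ 0.621 mW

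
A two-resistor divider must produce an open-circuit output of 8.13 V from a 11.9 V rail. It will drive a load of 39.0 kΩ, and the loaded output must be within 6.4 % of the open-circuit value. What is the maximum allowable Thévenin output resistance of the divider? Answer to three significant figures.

Loading drop = R_th/(R_th + R_L) ≤ 0.0640, so R_th ≤ R_L · ε/(1−ε) = 39.0 kΩ × 0.0640/0.9360 = 2.67 kΩ.
(Any R1, R2 with R2/(R1+R2) = 0.683 and R1‖R2 ≤ 2.67 kΩ will meet the spec.)

R_th ≤ 2.67 kΩ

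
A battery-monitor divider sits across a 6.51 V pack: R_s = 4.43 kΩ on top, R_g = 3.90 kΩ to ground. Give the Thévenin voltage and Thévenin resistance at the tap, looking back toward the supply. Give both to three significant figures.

V_th = 3.05 V, R_th = 2.07 kΩ

V_th is the open-circuit tap voltage: 6.51 × 3.90/(4.43 + 3.90) = 3.05 V.
With the supply zeroed, R_s and R_g appear in parallel from the tap: R_th = R_s‖R_g = (4.43 × 3.90)/8.330 = 2.07 kΩ.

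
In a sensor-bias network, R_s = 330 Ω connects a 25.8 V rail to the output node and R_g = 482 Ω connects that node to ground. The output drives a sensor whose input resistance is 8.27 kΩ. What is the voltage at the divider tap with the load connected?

The load sits in parallel with R_g: R_g‖R_L = (482 × 8270) / (482 + 8270) = 455.5 Ω.
V_out = 25.8 × 455.5 / (330 + 455.5) = 25.8 × 455.5/785.5 = 15.0 V.

V_out ≈ 15.0 V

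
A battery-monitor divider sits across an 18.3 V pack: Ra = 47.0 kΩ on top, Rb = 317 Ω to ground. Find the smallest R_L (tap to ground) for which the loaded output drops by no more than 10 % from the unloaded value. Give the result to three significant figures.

R_L(min) ≈ 2.83 kΩ

Output resistance R_th = Ra‖Rb = (47000 × 317)/47320 = 314.9 Ω.
The fractional drop is R_th/(R_th + R_L); requiring this ≤ 0.100 gives R_L ≥ R_th(1/0.100 − 1) = 314.9 × 9.000 = 2.83 kΩ.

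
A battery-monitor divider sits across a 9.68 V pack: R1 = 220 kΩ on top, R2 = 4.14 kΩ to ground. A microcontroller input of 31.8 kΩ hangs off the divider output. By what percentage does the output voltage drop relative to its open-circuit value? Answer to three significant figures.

11.3 %

The divider's output (Thévenin) resistance is R1‖R2 = 4.064 kΩ.
Fractional drop under load = R_th/(R_th + R_L) = 4.064 / (4.064 + 31.8) = 0.1133.
So the output falls by 11.3 %.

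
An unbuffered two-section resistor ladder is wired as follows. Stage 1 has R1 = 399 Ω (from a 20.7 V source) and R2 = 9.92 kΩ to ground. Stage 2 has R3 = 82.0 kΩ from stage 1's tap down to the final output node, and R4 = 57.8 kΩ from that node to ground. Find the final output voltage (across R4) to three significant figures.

Stage 2 presents R3+R4 = 139800 Ω as a load on stage 1's tap.
Stage 1's lower leg becomes R2‖(R3+R4) = 9263 Ω, so V_mid = 20.7 × 9263/9662 = 19.85 V.
Stage 2 is itself unloaded: V_out = V_mid × R4/(R3+R4) = 19.85 × 57800/139800 = 8.20 V.

V_out ≈ 8.20 V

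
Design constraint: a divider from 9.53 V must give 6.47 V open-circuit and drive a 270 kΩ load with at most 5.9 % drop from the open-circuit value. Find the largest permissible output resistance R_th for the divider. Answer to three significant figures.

Loading drop = R_th/(R_th + R_L) ≤ 0.0590, so R_th ≤ R_L · ε/(1−ε) = 270 kΩ × 0.0590/0.9410 = 16.9 kΩ.
(Any R1, R2 with R2/(R1+R2) = 0.679 and R1‖R2 ≤ 16.9 kΩ will meet the spec.)

R_th ≤ 16.9 kΩ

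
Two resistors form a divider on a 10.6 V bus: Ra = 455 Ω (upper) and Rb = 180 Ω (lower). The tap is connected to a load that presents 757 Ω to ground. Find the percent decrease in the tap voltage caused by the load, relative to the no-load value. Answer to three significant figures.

The divider's output (Thévenin) resistance is Ra‖Rb = 129.0 Ω.
Fractional drop under load = R_th/(R_th + R_L) = 129.0 / (129.0 + 757) = 0.1456.
So the output falls by 14.6 %.

14.6 %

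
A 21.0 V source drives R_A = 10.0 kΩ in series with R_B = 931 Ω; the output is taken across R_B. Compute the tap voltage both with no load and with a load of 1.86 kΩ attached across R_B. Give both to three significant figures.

Unloaded: 1.79 V; loaded: 1.23 V

Open-circuit: V = 21.0 × 931/(10000 + 931) = 1.79 V.
With the load, R_B becomes R_B‖R_L = 620.4 Ω, so V = 21.0 × 620.4/10620 = 1.23 V.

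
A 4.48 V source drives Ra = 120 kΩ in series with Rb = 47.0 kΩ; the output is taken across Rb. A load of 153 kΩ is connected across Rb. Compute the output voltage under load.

The load sits in parallel with Rb: Rb‖R_L = (47.0 × 153) / (47.0 + 153) = 35.95 kΩ.
V_out = 4.48 × 35.95 / (120 + 35.95) = 4.48 × 35.95/156.0 = 1.03 V.

V_out ≈ 1.03 V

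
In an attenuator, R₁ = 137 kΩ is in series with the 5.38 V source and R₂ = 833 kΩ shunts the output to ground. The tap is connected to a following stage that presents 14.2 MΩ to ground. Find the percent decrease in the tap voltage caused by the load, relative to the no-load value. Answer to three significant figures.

The divider's output (Thévenin) resistance is R₁‖R₂ = 117.7 kΩ.
Fractional drop under load = R_th/(R_th + R_L) = 117.7 / (117.7 + 14200) = 0.008217.
So the output falls by 0.822 %.

0.822 %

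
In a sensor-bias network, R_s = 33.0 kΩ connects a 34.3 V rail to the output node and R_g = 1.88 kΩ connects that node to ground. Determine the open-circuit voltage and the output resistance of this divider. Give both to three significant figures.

V_th = 1.85 V, R_th = 1.78 kΩ

V_th is the open-circuit tap voltage: 34.3 × 1.88/(33.0 + 1.88) = 1.85 V.
With the supply zeroed, R_s and R_g appear in parallel from the tap: R_th = R_s‖R_g = (33.0 × 1.88)/34.88 = 1.78 kΩ.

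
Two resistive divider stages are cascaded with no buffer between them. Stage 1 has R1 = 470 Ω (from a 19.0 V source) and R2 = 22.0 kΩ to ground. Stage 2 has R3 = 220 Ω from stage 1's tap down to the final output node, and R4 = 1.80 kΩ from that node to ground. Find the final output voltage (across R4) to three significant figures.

Stage 2 presents R3+R4 = 2020 Ω as a load on stage 1's tap.
Stage 1's lower leg becomes R2‖(R3+R4) = 1850 Ω, so V_mid = 19.0 × 1850/2320 = 15.15 V.
Stage 2 is itself unloaded: V_out = V_mid × R4/(R3+R4) = 15.15 × 1800/2020 = 13.5 V.

V_out ≈ 13.5 V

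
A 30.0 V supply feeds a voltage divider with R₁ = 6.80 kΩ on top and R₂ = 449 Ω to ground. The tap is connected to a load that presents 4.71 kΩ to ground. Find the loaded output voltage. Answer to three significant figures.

V_out ≈ 1.71 V

The load sits in parallel with R₂: R₂‖R_L = (449 × 4710) / (449 + 4710) = 409.9 Ω.
V_out = 30.0 × 409.9 / (6800 + 409.9) = 30.0 × 409.9/7210 = 1.71 V.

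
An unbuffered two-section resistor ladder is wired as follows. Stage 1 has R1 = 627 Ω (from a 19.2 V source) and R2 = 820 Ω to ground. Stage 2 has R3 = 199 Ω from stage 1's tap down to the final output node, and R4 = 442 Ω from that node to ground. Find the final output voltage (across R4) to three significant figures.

V_out ≈ 4.83 V

Stage 2 presents R3+R4 = 641.0 Ω as a load on stage 1's tap.
Stage 1's lower leg becomes R2‖(R3+R4) = 359.8 Ω, so V_mid = 19.2 × 359.8/986.8 = 7.000 V.
Stage 2 is itself unloaded: V_out = V_mid × R4/(R3+R4) = 7.000 × 442/641.0 = 4.83 V.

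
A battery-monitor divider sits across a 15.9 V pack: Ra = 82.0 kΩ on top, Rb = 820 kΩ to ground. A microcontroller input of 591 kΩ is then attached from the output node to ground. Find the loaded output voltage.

V_out ≈ 12.8 V

The load sits in parallel with Rb: Rb‖R_L = (820 × 591) / (820 + 591) = 343.5 kΩ.
V_out = 15.9 × 343.5 / (82.0 + 343.5) = 15.9 × 343.5/425.5 = 12.8 V.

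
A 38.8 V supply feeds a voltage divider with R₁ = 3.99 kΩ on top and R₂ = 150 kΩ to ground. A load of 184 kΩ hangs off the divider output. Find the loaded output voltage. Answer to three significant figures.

V_out ≈ 37.0 V

The load sits in parallel with R₂: R₂‖R_L = (150 × 184) / (150 + 184) = 82.63 kΩ.
V_out = 38.8 × 82.63 / (3.99 + 82.63) = 38.8 × 82.63/86.62 = 37.0 V.
(Unloaded it would have been 37.8 V.)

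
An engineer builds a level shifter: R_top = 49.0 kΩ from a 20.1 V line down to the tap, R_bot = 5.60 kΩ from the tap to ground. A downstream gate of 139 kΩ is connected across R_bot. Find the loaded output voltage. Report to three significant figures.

V_out ≈ 1.99 V

The load sits in parallel with R_bot: R_bot‖R_L = (5.60 × 139) / (5.60 + 139) = 5.383 kΩ.
V_out = 20.1 × 5.383 / (49.0 + 5.383) = 20.1 × 5.383/54.38 = 1.99 V.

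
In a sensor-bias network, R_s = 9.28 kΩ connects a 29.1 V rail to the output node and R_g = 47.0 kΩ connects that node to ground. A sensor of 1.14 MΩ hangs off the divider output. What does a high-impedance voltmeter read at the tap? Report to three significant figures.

The load sits in parallel with R_g: R_g‖R_L = (47.0 × 1140) / (47.0 + 1140) = 45.14 kΩ.
V_out = 29.1 × 45.14 / (9.28 + 45.14) = 29.1 × 45.14/54.42 = 24.1 V.
(Unloaded it would have been 24.3 V.)

V_out ≈ 24.1 V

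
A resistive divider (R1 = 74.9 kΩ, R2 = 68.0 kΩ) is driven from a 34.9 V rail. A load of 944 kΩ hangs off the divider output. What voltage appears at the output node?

V_out ≈ 16.0 V

The load sits in parallel with R2: R2‖R_L = (68.0 × 944) / (68.0 + 944) = 63.43 kΩ.
V_out = 34.9 × 63.43 / (74.9 + 63.43) = 34.9 × 63.43/138.3 = 16.0 V.
(Unloaded it would have been 16.6 V.)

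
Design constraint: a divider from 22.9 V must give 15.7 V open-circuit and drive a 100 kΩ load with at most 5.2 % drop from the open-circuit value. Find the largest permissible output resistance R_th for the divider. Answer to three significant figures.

R_th ≤ 5.49 kΩ

Loading drop = R_th/(R_th + R_L) ≤ 0.0520, so R_th ≤ R_L · ε/(1−ε) = 100 kΩ × 0.0520/0.9480 = 5.49 kΩ.
(Any R1, R2 with R2/(R1+R2) = 0.686 and R1‖R2 ≤ 5.49 kΩ will meet the spec.)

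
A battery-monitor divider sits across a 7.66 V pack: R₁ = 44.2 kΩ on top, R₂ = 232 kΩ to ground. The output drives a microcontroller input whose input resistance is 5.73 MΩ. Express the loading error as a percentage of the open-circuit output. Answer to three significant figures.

The divider's output (Thévenin) resistance is R₁‖R₂ = 37.13 kΩ.
Fractional drop under load = R_th/(R_th + R_L) = 37.13 / (37.13 + 5730) = 0.006438.
So the output falls by 0.644 %.

0.644 %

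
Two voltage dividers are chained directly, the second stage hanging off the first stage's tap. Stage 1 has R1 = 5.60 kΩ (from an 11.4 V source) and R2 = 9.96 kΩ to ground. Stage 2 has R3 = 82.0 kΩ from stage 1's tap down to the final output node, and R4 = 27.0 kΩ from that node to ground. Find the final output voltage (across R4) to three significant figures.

Stage 2 presents R3+R4 = 109.0 kΩ as a load on stage 1's tap.
Stage 1's lower leg becomes R2‖(R3+R4) = 9.126 kΩ, so V_mid = 11.4 × 9.126/14.73 = 7.065 V.
Stage 2 is itself unloaded: V_out = V_mid × R4/(R3+R4) = 7.065 × 27.0/109.0 = 1.75 V.

V_out ≈ 1.75 V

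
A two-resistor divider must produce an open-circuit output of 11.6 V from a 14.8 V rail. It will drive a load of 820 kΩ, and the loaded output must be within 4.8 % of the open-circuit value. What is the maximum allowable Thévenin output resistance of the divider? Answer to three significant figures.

R_th ≤ 41.3 kΩ

Loading drop = R_th/(R_th + R_L) ≤ 0.0480, so R_th ≤ R_L · ε/(1−ε) = 820 kΩ × 0.0480/0.9520 = 41.3 kΩ.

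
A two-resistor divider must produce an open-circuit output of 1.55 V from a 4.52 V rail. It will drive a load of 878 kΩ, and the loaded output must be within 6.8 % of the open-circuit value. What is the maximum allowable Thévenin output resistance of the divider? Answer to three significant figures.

R_th ≤ 64.1 kΩ

Loading drop = R_th/(R_th + R_L) ≤ 0.0680, so R_th ≤ R_L · ε/(1−ε) = 878 kΩ × 0.0680/0.9320 = 64.1 kΩ.
(Any R1, R2 with R2/(R1+R2) = 0.343 and R1‖R2 ≤ 64.1 kΩ will meet the spec.)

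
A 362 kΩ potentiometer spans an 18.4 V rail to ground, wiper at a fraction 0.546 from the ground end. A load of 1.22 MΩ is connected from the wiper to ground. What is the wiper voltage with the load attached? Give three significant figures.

The wiper splits the pot into (1−α)R = 164.3 kΩ above and αR = 197.7 kΩ below.
Lower section ‖ load = 170.1 kΩ.
V_wiper = 18.4 × 170.1/(164.3 + 170.1) = 9.36 V.

V ≈ 9.36 V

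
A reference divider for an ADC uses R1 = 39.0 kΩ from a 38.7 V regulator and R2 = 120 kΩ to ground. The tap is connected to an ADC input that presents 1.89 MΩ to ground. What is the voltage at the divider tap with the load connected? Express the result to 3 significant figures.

V_out ≈ 28.8 V

The load sits in parallel with R2: R2‖R_L = (120 × 1890) / (120 + 1890) = 112.8 kΩ.
V_out = 38.7 × 112.8 / (39.0 + 112.8) = 38.7 × 112.8/151.8 = 28.8 V.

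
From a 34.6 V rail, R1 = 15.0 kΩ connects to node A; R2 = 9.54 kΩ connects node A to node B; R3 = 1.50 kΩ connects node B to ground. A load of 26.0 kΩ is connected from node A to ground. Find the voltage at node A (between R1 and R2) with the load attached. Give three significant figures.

Below node A the series string R2+R3 = 11.04 kΩ sits in parallel with the 26.0 kΩ load: 7.749 kΩ.
V_A = 34.6 × 7.749/(15.0 + 7.749) = 11.8 V.

V ≈ 11.8 V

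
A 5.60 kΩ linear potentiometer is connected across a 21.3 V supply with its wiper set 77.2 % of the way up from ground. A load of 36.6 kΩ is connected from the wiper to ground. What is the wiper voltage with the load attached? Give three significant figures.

The wiper splits the pot into (1−α)R = 1.277 kΩ above and αR = 4.323 kΩ below.
Lower section ‖ load = 3.866 kΩ.
V_wiper = 21.3 × 3.866/(1.277 + 3.866) = 16.0 V.

V ≈ 16.0 V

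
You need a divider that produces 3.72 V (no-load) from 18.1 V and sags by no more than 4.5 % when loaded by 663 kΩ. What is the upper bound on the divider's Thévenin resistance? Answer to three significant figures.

Loading drop = R_th/(R_th + R_L) ≤ 0.0450, so R_th ≤ R_L · ε/(1−ε) = 663 kΩ × 0.0450/0.9550 = 31.2 kΩ.

R_th ≤ 31.2 kΩ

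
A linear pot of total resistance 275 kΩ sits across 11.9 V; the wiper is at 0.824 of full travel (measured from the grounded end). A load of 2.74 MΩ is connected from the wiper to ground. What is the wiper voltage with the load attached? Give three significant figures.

V ≈ 9.66 V

The wiper splits the pot into (1−α)R = 48.40 kΩ above and αR = 226.6 kΩ below.
Lower section ‖ load = 209.3 kΩ.
V_wiper = 11.9 × 209.3/(48.40 + 209.3) = 9.66 V.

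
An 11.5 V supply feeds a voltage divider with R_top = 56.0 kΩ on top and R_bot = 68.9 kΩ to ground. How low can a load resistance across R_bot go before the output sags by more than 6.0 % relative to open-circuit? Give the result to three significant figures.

R_L(min) ≈ 484 kΩ

Output resistance R_th = R_top‖R_bot = (56.0 × 68.9)/124.9 = 30.89 kΩ.
The fractional drop is R_th/(R_th + R_L); requiring this ≤ 0.0600 gives R_L ≥ R_th(1/0.0600 − 1) = 30.89 × 15.67 = 484 kΩ.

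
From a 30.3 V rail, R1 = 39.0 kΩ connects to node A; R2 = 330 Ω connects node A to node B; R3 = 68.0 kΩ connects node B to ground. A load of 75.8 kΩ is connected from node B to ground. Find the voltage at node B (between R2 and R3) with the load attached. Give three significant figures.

At node B, R3 is in parallel with the load: R3‖R_L = 35840 Ω.
Below node A the resistance is R2 + (R3‖R_L) = 36170 Ω, so V_A = 30.3 × 36170/75170 = 14.58 V.
Then V_B = V_A × (R3‖R_L)/(R2 + R3‖R_L) = 14.58 × 35840/36170 = 14.4 V.

V ≈ 14.4 V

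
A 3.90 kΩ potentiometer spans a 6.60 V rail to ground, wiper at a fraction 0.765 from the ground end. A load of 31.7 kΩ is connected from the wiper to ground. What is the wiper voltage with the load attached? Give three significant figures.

The wiper splits the pot into (1−α)R = 916.5 Ω above and αR = 2984 Ω below.
Lower section ‖ load = 2727 Ω.
V_wiper = 6.60 × 2727/(916.5 + 2727) = 4.94 V.

V ≈ 4.94 V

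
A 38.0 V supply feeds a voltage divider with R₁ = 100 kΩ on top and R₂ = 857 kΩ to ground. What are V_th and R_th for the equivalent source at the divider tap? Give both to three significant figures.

V_th = 34.0 V, R_th = 89.6 kΩ

V_th is the open-circuit tap voltage: 38.0 × 857/(100 + 857) = 34.0 V.
With the supply zeroed, R₁ and R₂ appear in parallel from the tap: R_th = R₁‖R₂ = (100 × 857)/957.0 = 89.6 kΩ.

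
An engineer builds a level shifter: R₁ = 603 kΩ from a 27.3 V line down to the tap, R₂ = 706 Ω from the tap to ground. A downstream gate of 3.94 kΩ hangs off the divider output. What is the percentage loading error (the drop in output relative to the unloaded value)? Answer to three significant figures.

15.2 %

Unloaded V = 27.3 × 706/603700 = 0.03193 V.
Loaded: R₂‖R_L = 598.7 Ω, giving V = 27.3 × 598.7/603600 = 0.02708 V.
Drop = (0.03193 − 0.02708) / 0.03193 = 15.2 %.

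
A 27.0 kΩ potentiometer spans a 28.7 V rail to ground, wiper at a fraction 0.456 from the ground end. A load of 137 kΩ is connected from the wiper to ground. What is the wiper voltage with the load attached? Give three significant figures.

The wiper splits the pot into (1−α)R = 14.69 kΩ above and αR = 12.31 kΩ below.
Lower section ‖ load = 11.30 kΩ.
V_wiper = 28.7 × 11.30/(14.69 + 11.30) = 12.5 V.

V ≈ 12.5 V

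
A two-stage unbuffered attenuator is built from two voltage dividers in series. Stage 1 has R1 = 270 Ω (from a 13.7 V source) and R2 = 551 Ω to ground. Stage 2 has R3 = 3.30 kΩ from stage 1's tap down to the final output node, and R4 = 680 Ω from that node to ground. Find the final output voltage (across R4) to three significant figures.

Stage 2 presents R3+R4 = 3980 Ω as a load on stage 1's tap.
Stage 1's lower leg becomes R2‖(R3+R4) = 484.0 Ω, so V_mid = 13.7 × 484.0/754.0 = 8.794 V.
Stage 2 is itself unloaded: V_out = V_mid × R4/(R3+R4) = 8.794 × 680/3980 = 1.50 V.

V_out ≈ 1.50 V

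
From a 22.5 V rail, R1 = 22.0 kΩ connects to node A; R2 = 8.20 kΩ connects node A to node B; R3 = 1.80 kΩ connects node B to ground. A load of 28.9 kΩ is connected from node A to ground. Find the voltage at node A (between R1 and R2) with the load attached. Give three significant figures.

V ≈ 5.68 V

Below node A the series string R2+R3 = 10.00 kΩ sits in parallel with the 28.9 kΩ load: 7.429 kΩ.
V_A = 22.5 × 7.429/(22.0 + 7.429) = 5.68 V.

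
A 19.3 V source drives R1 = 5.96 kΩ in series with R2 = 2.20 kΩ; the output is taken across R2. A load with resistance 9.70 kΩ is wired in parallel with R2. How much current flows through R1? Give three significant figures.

R2‖R_L = 1.793 kΩ, so the source sees R1 + R2‖R_L = 7.753 kΩ.
I = 19.3 V / 7.753 kΩ = 2.49 mA.

I ≈ 2.49 mA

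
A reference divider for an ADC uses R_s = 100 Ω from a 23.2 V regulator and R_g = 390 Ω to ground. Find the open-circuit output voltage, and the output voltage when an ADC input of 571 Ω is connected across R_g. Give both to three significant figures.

Open-circuit: V = 23.2 × 390/(100 + 390) = 18.5 V.
With the load, R_g becomes R_g‖R_L = 231.7 Ω, so V = 23.2 × 231.7/331.7 = 16.2 V.

Unloaded: 18.5 V; loaded: 16.2 V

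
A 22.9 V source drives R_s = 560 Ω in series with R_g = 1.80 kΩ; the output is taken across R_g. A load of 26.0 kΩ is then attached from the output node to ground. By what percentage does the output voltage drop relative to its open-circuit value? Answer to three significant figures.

The divider's output (Thévenin) resistance is R_s‖R_g = 427.1 Ω.
Fractional drop under load = R_th/(R_th + R_L) = 427.1 / (427.1 + 26000) = 0.01616.
So the output falls by 1.62 %.

1.62 %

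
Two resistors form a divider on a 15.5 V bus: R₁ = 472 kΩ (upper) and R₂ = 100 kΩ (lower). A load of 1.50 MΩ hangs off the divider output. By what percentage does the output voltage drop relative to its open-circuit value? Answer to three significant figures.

The divider's output (Thévenin) resistance is R₁‖R₂ = 82.52 kΩ.
Fractional drop under load = R_th/(R_th + R_L) = 82.52 / (82.52 + 1500) = 0.05214.
So the output falls by 5.21 %.

5.21 %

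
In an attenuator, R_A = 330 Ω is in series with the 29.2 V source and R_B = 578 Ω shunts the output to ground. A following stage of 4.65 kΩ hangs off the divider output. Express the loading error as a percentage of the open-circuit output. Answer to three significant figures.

4.32 %

The divider's output (Thévenin) resistance is R_A‖R_B = 210.1 Ω.
Fractional drop under load = R_th/(R_th + R_L) = 210.1 / (210.1 + 4650) = 0.04322.
So the output falls by 4.32 %.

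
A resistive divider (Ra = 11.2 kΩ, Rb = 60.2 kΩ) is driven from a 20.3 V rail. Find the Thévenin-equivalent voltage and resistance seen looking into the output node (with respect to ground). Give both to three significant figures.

V_th = 17.1 V, R_th = 9.44 kΩ

V_th is the open-circuit tap voltage: 20.3 × 60.2/(11.2 + 60.2) = 17.1 V.
With the supply zeroed, Ra and Rb appear in parallel from the tap: R_th = Ra‖Rb = (11.2 × 60.2)/71.40 = 9.44 kΩ.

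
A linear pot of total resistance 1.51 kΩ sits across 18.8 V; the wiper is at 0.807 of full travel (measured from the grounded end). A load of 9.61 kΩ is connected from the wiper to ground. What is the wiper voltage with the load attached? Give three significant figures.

V ≈ 14.8 V

The wiper splits the pot into (1−α)R = 291.4 Ω above and αR = 1219 Ω below.
Lower section ‖ load = 1081 Ω.
V_wiper = 18.8 × 1081/(291.4 + 1081) = 14.8 V.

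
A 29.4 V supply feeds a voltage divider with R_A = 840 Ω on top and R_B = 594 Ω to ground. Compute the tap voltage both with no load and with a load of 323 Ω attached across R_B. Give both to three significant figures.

Open-circuit: V = 29.4 × 594/(840 + 594) = 12.2 V.
With the load, R_B becomes R_B‖R_L = 209.2 Ω, so V = 29.4 × 209.2/1049 = 5.86 V.

Unloaded: 12.2 V; loaded: 5.86 V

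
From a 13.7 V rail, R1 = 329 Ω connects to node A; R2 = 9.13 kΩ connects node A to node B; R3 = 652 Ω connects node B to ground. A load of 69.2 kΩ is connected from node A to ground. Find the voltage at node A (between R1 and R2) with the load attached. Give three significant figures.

Below node A the series string R2+R3 = 9782 Ω sits in parallel with the 69200 Ω load: 8570 Ω.
V_A = 13.7 × 8570/(329 + 8570) = 13.2 V.

V ≈ 13.2 V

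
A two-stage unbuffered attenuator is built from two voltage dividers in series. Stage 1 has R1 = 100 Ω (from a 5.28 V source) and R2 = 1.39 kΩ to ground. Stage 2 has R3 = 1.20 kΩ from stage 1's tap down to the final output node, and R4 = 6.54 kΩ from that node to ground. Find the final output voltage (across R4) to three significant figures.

V_out ≈ 4.11 V

Stage 2 presents R3+R4 = 7740 Ω as a load on stage 1's tap.
Stage 1's lower leg becomes R2‖(R3+R4) = 1178 Ω, so V_mid = 5.28 × 1178/1278 = 4.867 V.
Stage 2 is itself unloaded: V_out = V_mid × R4/(R3+R4) = 4.867 × 6540/7740 = 4.11 V.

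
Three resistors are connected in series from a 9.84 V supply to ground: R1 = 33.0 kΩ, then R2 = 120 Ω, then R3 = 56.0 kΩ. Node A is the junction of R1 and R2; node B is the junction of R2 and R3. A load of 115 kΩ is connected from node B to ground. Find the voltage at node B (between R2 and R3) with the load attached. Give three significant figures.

V ≈ 5.24 V

At node B, R3 is in parallel with the load: R3‖R_L = 37660 Ω.
Below node A the resistance is R2 + (R3‖R_L) = 37780 Ω, so V_A = 9.84 × 37780/70780 = 5.252 V.
Then V_B = V_A × (R3‖R_L)/(R2 + R3‖R_L) = 5.252 × 37660/37780 = 5.24 V.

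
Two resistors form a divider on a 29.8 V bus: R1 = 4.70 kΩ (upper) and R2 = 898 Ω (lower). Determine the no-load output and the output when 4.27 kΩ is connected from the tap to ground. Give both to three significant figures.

Unloaded: 4.78 V; loaded: 4.06 V

Open-circuit: V = 29.8 × 898/(4700 + 898) = 4.78 V.
With the load, R2 becomes R2‖R_L = 742.0 Ω, so V = 29.8 × 742.0/5442 = 4.06 V.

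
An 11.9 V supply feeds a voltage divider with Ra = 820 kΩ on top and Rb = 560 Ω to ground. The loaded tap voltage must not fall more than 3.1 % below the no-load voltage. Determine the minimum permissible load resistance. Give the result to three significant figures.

Output resistance R_th = Ra‖Rb = (820000 × 560)/820600 = 559.6 Ω.
The fractional drop is R_th/(R_th + R_L); requiring this ≤ 0.0310 gives R_L ≥ R_th(1/0.0310 − 1) = 559.6 × 31.26 = 17.5 kΩ.

R_L(min) ≈ 17.5 kΩ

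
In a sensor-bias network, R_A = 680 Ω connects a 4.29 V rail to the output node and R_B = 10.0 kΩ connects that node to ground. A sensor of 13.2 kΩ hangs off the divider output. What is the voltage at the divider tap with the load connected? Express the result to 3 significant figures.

V_out ≈ 3.83 V

The load sits in parallel with R_B: R_B‖R_L = (10000 × 13200) / (10000 + 13200) = 5690 Ω.
V_out = 4.29 × 5690 / (680 + 5690) = 4.29 × 5690/6370 = 3.83 V.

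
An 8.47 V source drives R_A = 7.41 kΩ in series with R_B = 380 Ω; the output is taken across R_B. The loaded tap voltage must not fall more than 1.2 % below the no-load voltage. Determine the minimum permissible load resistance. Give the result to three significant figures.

R_L(min) ≈ 29.8 kΩ

Output resistance R_th = R_A‖R_B = (7410 × 380)/7790 = 361.5 Ω.
The fractional drop is R_th/(R_th + R_L); requiring this ≤ 0.0120 gives R_L ≥ R_th(1/0.0120 − 1) = 361.5 × 82.33 = 29.8 kΩ.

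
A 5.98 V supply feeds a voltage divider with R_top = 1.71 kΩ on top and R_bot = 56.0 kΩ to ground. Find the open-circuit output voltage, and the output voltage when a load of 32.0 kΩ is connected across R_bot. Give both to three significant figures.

Unloaded: 5.80 V; loaded: 5.52 V

Open-circuit: V = 5.98 × 56.0/(1.71 + 56.0) = 5.80 V.
With the load, R_bot becomes R_bot‖R_L = 20.36 kΩ, so V = 5.98 × 20.36/22.07 = 5.52 V.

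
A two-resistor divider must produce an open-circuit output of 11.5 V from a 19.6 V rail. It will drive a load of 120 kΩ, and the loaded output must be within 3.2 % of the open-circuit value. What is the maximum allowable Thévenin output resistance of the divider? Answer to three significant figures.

Loading drop = R_th/(R_th + R_L) ≤ 0.0320, so R_th ≤ R_L · ε/(1−ε) = 120 kΩ × 0.0320/0.9680 = 3.97 kΩ.

R_th ≤ 3.97 kΩ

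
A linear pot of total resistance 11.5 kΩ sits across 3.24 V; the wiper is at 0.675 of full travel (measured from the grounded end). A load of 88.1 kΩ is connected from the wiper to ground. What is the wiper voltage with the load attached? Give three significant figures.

V ≈ 2.13 V

The wiper splits the pot into (1−α)R = 3.737 kΩ above and αR = 7.763 kΩ below.
Lower section ‖ load = 7.134 kΩ.
V_wiper = 3.24 × 7.134/(3.737 + 7.134) = 2.13 V.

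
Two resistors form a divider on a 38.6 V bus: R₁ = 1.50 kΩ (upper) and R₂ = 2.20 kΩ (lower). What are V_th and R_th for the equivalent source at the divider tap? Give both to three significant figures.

V_th is the open-circuit tap voltage: 38.6 × 2.20/(1.50 + 2.20) = 23.0 V.
With the supply zeroed, R₁ and R₂ appear in parallel from the tap: R_th = R₁‖R₂ = (1.50 × 2.20)/3.700 = 892 Ω.

V_th = 23.0 V, R_th = 892 Ω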